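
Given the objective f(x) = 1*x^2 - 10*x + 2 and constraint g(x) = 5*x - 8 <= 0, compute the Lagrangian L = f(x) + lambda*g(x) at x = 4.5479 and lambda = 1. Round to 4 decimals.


Step 1: Evaluate f(x).
f(4.5479) = 1*4.5479^2 - 10*4.5479 + 2 = -22.7956
Step 2: Evaluate g(x).
g(4.5479) = 5*4.5479 - 8 = 14.7395
Step 3: Compute Lagrangian.
L = -22.7956 + 1*14.7395 = -8.0561


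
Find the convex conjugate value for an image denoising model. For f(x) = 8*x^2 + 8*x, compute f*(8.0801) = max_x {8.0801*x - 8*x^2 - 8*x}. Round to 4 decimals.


f*(y) = sup_x {y*x - a*x^2 - b*x} = sup_x {(y-b)*x - a*x^2}
FOC: (y - b) - 2a*x = 0 => x* = (y - b)/(2a)
x* = (8.0801 - 8)/(2*8) = 0.005
f*(8.0801) = (y-b)^2/(4a) = (8.0801 - 8)^2/(4*8)
= 0.0064/32 = 0.0002


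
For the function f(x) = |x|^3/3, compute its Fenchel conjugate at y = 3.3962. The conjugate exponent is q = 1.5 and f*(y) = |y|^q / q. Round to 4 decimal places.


The conjugate exponent q satisfies 1/p + 1/q = 1.
p = 3, so q = 3/(3 - 1) = 1.5
|y|^q = 3.3962^1.5 = 6.2588
f*(3.3962) = 6.2588 / 1.5 = 4.1725


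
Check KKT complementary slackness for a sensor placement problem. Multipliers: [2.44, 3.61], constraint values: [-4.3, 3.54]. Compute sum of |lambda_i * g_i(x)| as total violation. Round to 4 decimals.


KKT complementary slackness check:
lambda_1 * g_1 = 2.44 * -4.3 = -10.492
lambda_2 * g_2 = 3.61 * 3.54 = 12.7794
Total violation = 10.492 + 12.7794 = 23.2714


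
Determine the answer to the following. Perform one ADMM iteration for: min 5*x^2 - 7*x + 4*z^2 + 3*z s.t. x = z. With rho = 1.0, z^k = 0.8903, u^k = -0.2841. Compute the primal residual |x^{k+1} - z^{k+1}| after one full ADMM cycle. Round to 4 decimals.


ADMM iteration with rho = 1.0, z^k = 0.8903, u^k = -0.2841
Step 1: x-update.
Minimize 5*x^2 - 7*x + (1.0/2)*(x - 0.8903 - 0.2841)^2
FOC: (2*5 + 1.0)*x = 7 + 1.0*(0.8903 + 0.2841)
x^{k+1} = 0.7431
Step 2: z-update.
Minimize 4*z^2 + 3*z + (1.0/2)*(0.7431 - z - 0.2841)^2
FOC: (2*4 + 1.0)*z = -3 + 1.0*(0.7431 - 0.2841)
z^{k+1} = -0.2823
Step 3: u-update.
u^{k+1} = -0.2841 + 0.7431 + 0.2823 = 0.7414
Step 4: Primal residual = |0.7431 + 0.2823| = 1.0255


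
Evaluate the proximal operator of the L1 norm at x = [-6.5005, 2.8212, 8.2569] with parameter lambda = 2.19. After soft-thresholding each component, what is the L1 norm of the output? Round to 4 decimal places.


Soft-thresholding with lambda = 2.19:
prox(-6.5005) = sign(-6.5005)*max(|-6.5005| - 2.19, 0) = -4.3105
prox(2.8212) = sign(2.8212)*max(|2.8212| - 2.19, 0) = 0.6312
prox(8.2569) = sign(8.2569)*max(|8.2569| - 2.19, 0) = 6.0669
prox(x) = [-4.3105, 0.6312, 6.0669]
||prox(x)||_1 = 4.3105 + 0.6312 + 6.0669 = 11.0086


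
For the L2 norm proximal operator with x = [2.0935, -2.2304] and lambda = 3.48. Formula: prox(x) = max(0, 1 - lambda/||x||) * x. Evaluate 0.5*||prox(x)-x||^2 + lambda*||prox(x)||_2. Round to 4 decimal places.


Step 1: Compute ||x||.
||x|| = 3.059
Step 2: Compute scaling factor.
scale = max(0, 1 - 3.48/3.059) = 0.0
Step 3: prox(x) = [0.0, -0.0]
||prox(x)|| = 0.0
Step 4: Proximal objective.
0.5*||prox-x||^2 = 4.6787
lambda*||prox|| = 0.0
Total = 4.6787


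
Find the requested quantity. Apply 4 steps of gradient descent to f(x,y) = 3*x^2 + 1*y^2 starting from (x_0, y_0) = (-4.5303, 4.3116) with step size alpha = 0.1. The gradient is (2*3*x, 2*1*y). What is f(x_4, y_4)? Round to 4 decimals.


Gradient descent on f(x,y) = 3*x^2 + 1*y^2.
Starting point: (-4.5303, 4.3116), alpha = 0.1
Step 1: grad_x = 2*3*-4.5303 = -27.1818, grad_y = 2*1*4.3116 = 8.6232
  x_1 = -4.5303 - 0.1*-27.1818 = -1.8121
  y_1 = 4.3116 - 0.1*8.6232 = 3.4493
Step 2: grad_x = 2*3*-1.8121 = -10.8727, grad_y = 2*1*3.4493 = 6.8986
  x_2 = -1.8121 - 0.1*-10.8727 = -0.7248
  y_2 = 3.4493 - 0.1*6.8986 = 2.7594
Step 3: grad_x = 2*3*-0.7248 = -4.3491, grad_y = 2*1*2.7594 = 5.5188
  x_3 = -0.7248 - 0.1*-4.3491 = -0.2899
  y_3 = 2.7594 - 0.1*5.5188 = 2.2075
Step 4: grad_x = 2*3*-0.2899 = -1.7396, grad_y = 2*1*2.2075 = 4.4151
  x_4 = -0.2899 - 0.1*-1.7396 = -0.116
  y_4 = 2.2075 - 0.1*4.4151 = 1.766
f(-0.116, 1.766) = 3*(-0.116)^2 + 1*1.766^2 = 3.1592


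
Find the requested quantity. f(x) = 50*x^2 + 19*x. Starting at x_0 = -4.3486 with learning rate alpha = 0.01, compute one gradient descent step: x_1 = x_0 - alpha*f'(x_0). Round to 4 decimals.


We compute the gradient at x_0 and apply the update.
f'(x) = 100*x + 19
f'(-4.3486) = 100*-4.3486 + 19 = -415.86
x_1 = -4.3486 - 0.01*-415.86 = -0.19


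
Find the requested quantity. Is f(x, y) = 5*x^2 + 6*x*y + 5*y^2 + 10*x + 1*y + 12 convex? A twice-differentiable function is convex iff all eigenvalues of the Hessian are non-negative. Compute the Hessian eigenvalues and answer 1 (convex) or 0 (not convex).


The Hessian of f(x,y) = 5*x^2 + 6*x*y + 5*y^2 + 10*x + 1*y + 12 is:
H = [[10, 6], [6, 10]]
Trace = 10 + 10 = 20
Determinant = 10*10 - (6)^2 = 64
Discriminant = (20)^2 - 4*64 = 144.0
Eigenvalues: lambda_1 = 4.0, lambda_2 = 16.0
The function is convex.

1


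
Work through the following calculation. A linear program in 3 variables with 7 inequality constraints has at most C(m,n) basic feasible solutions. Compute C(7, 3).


Each vertex corresponds to some choice of n active constraints out of m, so the number of vertices is at most C(m, n) = m! / (n!(m-n)!).
m = 7, n = 3
Numerator: 7 * 6 * 5
Denominator: 3! = 6
C(7, 3) = 35


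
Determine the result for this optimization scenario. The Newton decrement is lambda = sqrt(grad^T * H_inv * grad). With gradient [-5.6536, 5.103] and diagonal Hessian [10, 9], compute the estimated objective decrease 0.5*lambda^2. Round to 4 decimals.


Step 1: H is diagonal, so H^(-1) * g = [-0.5654, 0.567].
Step 2: g^T H^(-1) g = sum_i g_i^2 / H_ii
  = (-5.6536)^2/10 + (5.103)^2/9
  = 3.1963 + 2.8934 = 6.0897
Step 3: Objective decrease = 0.5 * g^T H^(-1) g = 3.0449


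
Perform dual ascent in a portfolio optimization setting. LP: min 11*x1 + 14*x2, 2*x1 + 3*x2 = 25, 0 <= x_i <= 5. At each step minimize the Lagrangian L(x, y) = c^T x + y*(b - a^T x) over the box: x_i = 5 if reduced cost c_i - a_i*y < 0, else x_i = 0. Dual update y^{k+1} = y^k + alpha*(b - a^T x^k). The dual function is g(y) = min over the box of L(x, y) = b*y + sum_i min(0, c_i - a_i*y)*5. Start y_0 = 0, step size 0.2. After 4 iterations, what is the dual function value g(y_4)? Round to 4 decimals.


Dual ascent for LP: min 11*x1 + 14*x2, 2*x1 + 3*x2 = 25, 0 <= x_i <= 5
Step 1: y^k = 0.0, reduced costs: (11.0, 14.0)
  x^k = (0.0, 0.0), subgradient = b - a^T x = 25.0
  y^{k+1} = 0.0 + 0.2*25.0 = 5.0
Step 2: y^k = 5.0, reduced costs: (1.0, -1.0)
  x^k = (0.0, 5.0), subgradient = b - a^T x = 10.0
  y^{k+1} = 5.0 + 0.2*10.0 = 7.0
Step 3: y^k = 7.0, reduced costs: (-3.0, -7.0)
  x^k = (5.0, 5.0), subgradient = b - a^T x = 0.0
  y^{k+1} = 7.0 + 0.2*0.0 = 7.0
Step 4: y^k = 7.0, reduced costs: (-3.0, -7.0)
  x^k = (5.0, 5.0), subgradient = b - a^T x = 0.0
  y^{k+1} = 7.0 + 0.2*0.0 = 7.0
Dual objective at y_4 = 7.0: reduced costs (-3.0, -7.0), box minimizer x = (5.0, 5.0)
g(y_4) = b*y + (c1 - a1*y)*x1 + (c2 - a2*y)*x2 = 25*7.0 + (-3.0)*5.0 + (-7.0)*5.0 = 175.0 - 15.0 - 35.0 = 125.0


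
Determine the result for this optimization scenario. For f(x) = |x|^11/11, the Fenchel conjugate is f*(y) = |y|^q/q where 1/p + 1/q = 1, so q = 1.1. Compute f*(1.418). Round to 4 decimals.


The conjugate exponent q satisfies 1/p + 1/q = 1.
p = 11, so q = 11/(11 - 1) = 1.1
|y|^q = 1.418^1.1 = 1.4684
f*(1.418) = 1.4684 / 1.1 = 1.3349


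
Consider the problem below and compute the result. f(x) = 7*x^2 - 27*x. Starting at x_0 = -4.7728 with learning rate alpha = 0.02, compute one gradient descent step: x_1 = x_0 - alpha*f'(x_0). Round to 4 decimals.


We compute the gradient at x_0 and apply the update.
f'(x) = 14*x - 27
f'(-4.7728) = 14*-4.7728 - 27 = -93.8192
x_1 = -4.7728 - 0.02*-93.8192 = -2.8964


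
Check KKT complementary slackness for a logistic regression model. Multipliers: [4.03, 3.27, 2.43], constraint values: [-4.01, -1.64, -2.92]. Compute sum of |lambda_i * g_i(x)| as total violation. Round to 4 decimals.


KKT complementary slackness check:
lambda_1 * g_1 = 4.03 * -4.01 = -16.1603
lambda_2 * g_2 = 3.27 * -1.64 = -5.3628
lambda_3 * g_3 = 2.43 * -2.92 = -7.0956
Total violation = 16.1603 + 5.3628 + 7.0956 = 28.6187


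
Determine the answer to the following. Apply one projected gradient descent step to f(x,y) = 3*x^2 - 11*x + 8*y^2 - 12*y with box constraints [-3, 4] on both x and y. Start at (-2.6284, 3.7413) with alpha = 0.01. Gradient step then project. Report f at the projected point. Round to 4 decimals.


Step 1: Compute gradient at (-2.6284, 3.7413).
grad_x = 2*3*-2.6284 - 11 = -26.7704
grad_y = 2*8*3.7413 - 12 = 47.8608
Step 2: Gradient step.
x_raw = -2.6284 - 0.01*-26.7704 = -2.3607
y_raw = 3.7413 - 0.01*47.8608 = 3.2627
Step 3: Project onto [-3, 4].
x_proj = clip(-2.3607) = -2.3607
y_proj = clip(3.2627) = 3.2627
Step 4: Evaluate f.
f(-2.3607, 3.2627) = 88.6953


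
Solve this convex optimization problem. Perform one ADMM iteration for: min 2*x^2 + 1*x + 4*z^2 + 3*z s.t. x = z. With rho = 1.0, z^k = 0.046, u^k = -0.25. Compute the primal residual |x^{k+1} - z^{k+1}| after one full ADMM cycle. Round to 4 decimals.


ADMM iteration with rho = 1.0, z^k = 0.046, u^k = -0.25
Step 1: x-update.
Minimize 2*x^2 + 1*x + (1.0/2)*(x - 0.046 - 0.25)^2
FOC: (2*2 + 1.0)*x = -1 + 1.0*(0.046 + 0.25)
x^{k+1} = -0.1408
Step 2: z-update.
Minimize 4*z^2 + 3*z + (1.0/2)*(-0.1408 - z - 0.25)^2
FOC: (2*4 + 1.0)*z = -3 + 1.0*(-0.1408 - 0.25)
z^{k+1} = -0.3768
Step 3: u-update.
u^{k+1} = -0.25 - 0.1408 + 0.3768 = -0.014
Step 4: Primal residual = |-0.1408 + 0.3768| = 0.236


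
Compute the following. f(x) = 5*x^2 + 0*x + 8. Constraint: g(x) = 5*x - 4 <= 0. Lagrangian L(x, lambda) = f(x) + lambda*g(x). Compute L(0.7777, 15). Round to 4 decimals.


Step 1: Evaluate f(x).
f(0.7777) = 5*0.7777^2 + 0*0.7777 + 8 = 11.0241
Step 2: Evaluate g(x).
g(0.7777) = 5*0.7777 - 4 = -0.1115
Step 3: Compute Lagrangian.
L = 11.0241 + 15*-0.1115 = 9.3516


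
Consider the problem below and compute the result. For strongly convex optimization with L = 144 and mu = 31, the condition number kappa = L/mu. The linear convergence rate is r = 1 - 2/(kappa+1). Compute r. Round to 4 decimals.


Step 1: Compute the condition number.
kappa = L/mu = 144/31 = 4.6452
Step 2: Compute the convergence rate.
r = 1 - 2/(kappa + 1) = 1 - 2*mu/(L + mu) = (L - mu)/(L + mu) = 113/175 = 0.6457


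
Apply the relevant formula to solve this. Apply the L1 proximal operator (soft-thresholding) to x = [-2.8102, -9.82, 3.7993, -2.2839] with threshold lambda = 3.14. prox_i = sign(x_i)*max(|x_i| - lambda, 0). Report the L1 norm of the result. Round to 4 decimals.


Soft-thresholding with lambda = 3.14:
prox(-2.8102) = sign(-2.8102)*max(|-2.8102| - 3.14, 0) = 0.0
prox(-9.82) = sign(-9.82)*max(|-9.82| - 3.14, 0) = -6.68
prox(3.7993) = sign(3.7993)*max(|3.7993| - 3.14, 0) = 0.6593
prox(-2.2839) = sign(-2.2839)*max(|-2.2839| - 3.14, 0) = 0.0
prox(x) = [0.0, -6.68, 0.6593, 0.0]
||prox(x)||_1 = 0.0 + 6.68 + 0.6593 + 0.0 = 7.3393


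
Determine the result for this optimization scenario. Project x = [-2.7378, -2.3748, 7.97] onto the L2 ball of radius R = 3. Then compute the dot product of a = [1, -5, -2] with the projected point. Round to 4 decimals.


Step 1: Compute ||x|| (intermediates to 6 decimals).
||x|| = sqrt((-2.7378)^2 + (-2.3748)^2 + 7.97^2) = 8.755348
Step 2: Project.
Since ||x|| > R, scale = R/||x|| = 3/8.755348 = 0.342648, proj(x) = scale * x
proj(x) = [-0.938102, -0.81372, 2.730905]
Step 3: Dot product.
a^T * proj(x) = 1*(-0.938102) - 5*(-0.81372) - 2*2.730905 = -2.3313


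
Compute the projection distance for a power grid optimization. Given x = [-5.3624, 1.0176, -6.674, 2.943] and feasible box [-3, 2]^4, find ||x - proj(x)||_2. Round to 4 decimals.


Project each component onto [-3, 2].
clip(-5.3624) = -3.0, clip(1.0176) = 1.0176, clip(-6.674) = -3.0, clip(2.943) = 2.0
Projection = [-3.0, 1.0176, -3.0, 2.0]
Squared diffs: [5.5809, 0.0, 13.4983, 0.8892]
Distance = sqrt(19.9684) = 4.4686


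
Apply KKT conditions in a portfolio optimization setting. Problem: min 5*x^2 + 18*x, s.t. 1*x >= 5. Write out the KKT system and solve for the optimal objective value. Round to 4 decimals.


Step 1: Try lambda = 0 (constraint inactive).
x_unc = -18/(2*5) = -1.8
Check: 1*-1.8 = -1.8 < 5 -- violated!
Step 2: Constraint must be active: 1*x = 5
x* = 5/1 = 5.0
lambda = (2*5*5.0 + 18)/1 = 68.0
Step 3: Compute optimal value.
f(x*) = 5*5.0^2 + 18*5.0 = 215.0


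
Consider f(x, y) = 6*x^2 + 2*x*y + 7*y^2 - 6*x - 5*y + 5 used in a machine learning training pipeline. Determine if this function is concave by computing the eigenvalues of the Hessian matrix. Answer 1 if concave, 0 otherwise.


The Hessian of f(x,y) = 6*x^2 + 2*x*y + 7*y^2 - 6*x - 5*y + 5 is:
H = [[12, 2], [2, 14]]
Trace = 12 + 14 = 26
Determinant = 12*14 - (2)^2 = 164
Discriminant = (26)^2 - 4*164 = 20.0
Eigenvalues: lambda_1 = 10.7639, lambda_2 = 15.2361
The function is not concave.

0


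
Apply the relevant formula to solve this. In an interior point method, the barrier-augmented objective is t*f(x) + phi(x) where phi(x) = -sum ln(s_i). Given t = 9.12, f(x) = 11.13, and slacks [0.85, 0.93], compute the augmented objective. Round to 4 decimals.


Step 1: Compute log-barrier.
ln values: [-0.1625, -0.0726]
phi = -(-0.1625 - 0.0726) = 0.2351
Step 2: Compute augmented objective.
t*f(x) = 9.12*11.13 = 101.5056
Total = 101.5056 + 0.2351 = 101.7407


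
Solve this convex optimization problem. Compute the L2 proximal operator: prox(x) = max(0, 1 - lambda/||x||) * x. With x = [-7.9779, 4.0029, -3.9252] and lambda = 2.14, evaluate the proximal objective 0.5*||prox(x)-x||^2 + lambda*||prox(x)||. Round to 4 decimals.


Step 1: Compute ||x||.
||x|| = 9.7508
Step 2: Compute scaling factor.
scale = max(0, 1 - 2.14/9.7508) = 0.7805
Step 3: prox(x) = [-6.227, 3.1244, -3.0637]
||prox(x)|| = 7.6108
Step 4: Proximal objective.
0.5*||prox-x||^2 = 2.2898
lambda*||prox|| = 16.2871
Total = 18.5768


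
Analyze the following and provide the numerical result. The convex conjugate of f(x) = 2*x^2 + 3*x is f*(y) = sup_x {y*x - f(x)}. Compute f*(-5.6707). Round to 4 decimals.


f*(y) = sup_x {y*x - a*x^2 - b*x} = sup_x {(y-b)*x - a*x^2}
FOC: (y - b) - 2a*x = 0 => x* = (y - b)/(2a)
x* = (-5.6707 - 3)/(2*2) = -2.1677
f*(-5.6707) = (y-b)^2/(4a) = (-5.6707 - 3)^2/(4*2)
= 75.181/8 = 9.3976


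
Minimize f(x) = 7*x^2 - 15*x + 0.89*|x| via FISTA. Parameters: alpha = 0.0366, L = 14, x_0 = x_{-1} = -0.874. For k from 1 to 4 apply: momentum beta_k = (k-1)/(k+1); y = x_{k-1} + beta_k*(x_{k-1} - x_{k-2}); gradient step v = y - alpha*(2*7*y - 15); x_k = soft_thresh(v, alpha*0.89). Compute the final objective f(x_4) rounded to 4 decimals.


FISTA on f(x) = 7*x^2 - 15*x + 0.89*|x|
L = 14, alpha = 0.0366
Iteration 1: beta = 0.0, y = -0.874 + 0.0*(-0.874 + 0.874) = -0.874
  grad(y) = -27.236, v = y - alpha*grad = 0.1228
  prox(v) = soft_thresh(0.1228, 0.0326) = 0.0903
Iteration 2: beta = 0.3333, y = 0.0903 + 0.3333*(0.0903 + 0.874) = 0.4117
  grad(y) = -9.2364, v = y - alpha*grad = 0.7497
  prox(v) = soft_thresh(0.7497, 0.0326) = 0.7172
Iteration 3: beta = 0.5, y = 0.7172 + 0.5*(0.7172 - 0.0903) = 1.0306
  grad(y) = -0.5714, v = y - alpha*grad = 1.0515
  prox(v) = soft_thresh(1.0515, 0.0326) = 1.019
Iteration 4: beta = 0.6, y = 1.019 + 0.6*(1.019 - 0.7172) = 1.2
  grad(y) = 1.8004, v = y - alpha*grad = 1.1341
  prox(v) = soft_thresh(1.1341, 0.0326) = 1.1016
f(x_4) = 7*1.1016^2 - 15*1.1016 + 0.89*|1.1016| = -7.049


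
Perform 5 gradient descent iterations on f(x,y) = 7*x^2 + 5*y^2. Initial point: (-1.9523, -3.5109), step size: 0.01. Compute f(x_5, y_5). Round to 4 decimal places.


Gradient descent on f(x,y) = 7*x^2 + 5*y^2.
Starting point: (-1.9523, -3.5109), alpha = 0.01
Step 1: grad_x = 2*7*-1.9523 = -27.3322, grad_y = 2*5*-3.5109 = -35.109
  x_1 = -1.9523 - 0.01*-27.3322 = -1.679
  y_1 = -3.5109 - 0.01*-35.109 = -3.1598
Step 2: grad_x = 2*7*-1.679 = -23.5057, grad_y = 2*5*-3.1598 = -31.5981
  x_2 = -1.679 - 0.01*-23.5057 = -1.4439
  y_2 = -3.1598 - 0.01*-31.5981 = -2.8438
Step 3: grad_x = 2*7*-1.4439 = -20.2149, grad_y = 2*5*-2.8438 = -28.4383
  x_3 = -1.4439 - 0.01*-20.2149 = -1.2418
  y_3 = -2.8438 - 0.01*-28.4383 = -2.5594
Step 4: grad_x = 2*7*-1.2418 = -17.3848, grad_y = 2*5*-2.5594 = -25.5945
  x_4 = -1.2418 - 0.01*-17.3848 = -1.0679
  y_4 = -2.5594 - 0.01*-25.5945 = -2.3035
Step 5: grad_x = 2*7*-1.0679 = -14.9509, grad_y = 2*5*-2.3035 = -23.035
  x_5 = -1.0679 - 0.01*-14.9509 = -0.9184
  y_5 = -2.3035 - 0.01*-23.035 = -2.0732
f(-0.9184, -2.0732) = 7*(-0.9184)^2 + 5*(-2.0732)^2 = 27.3942


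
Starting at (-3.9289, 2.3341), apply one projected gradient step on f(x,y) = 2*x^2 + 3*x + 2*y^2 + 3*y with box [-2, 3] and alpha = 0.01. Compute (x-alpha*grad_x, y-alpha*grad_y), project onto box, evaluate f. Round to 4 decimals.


Step 1: Compute gradient at (-3.9289, 2.3341).
grad_x = 2*2*-3.9289 + 3 = -12.7156
grad_y = 2*2*2.3341 + 3 = 12.3364
Step 2: Gradient step.
x_raw = -3.9289 - 0.01*-12.7156 = -3.8017
y_raw = 2.3341 - 0.01*12.3364 = 2.2107
Step 3: Project onto [-2, 3].
x_proj = clip(-3.8017) = -2.0
y_proj = clip(2.2107) = 2.2107
Step 4: Evaluate f.
f(-2.0, 2.2107) = 18.4069


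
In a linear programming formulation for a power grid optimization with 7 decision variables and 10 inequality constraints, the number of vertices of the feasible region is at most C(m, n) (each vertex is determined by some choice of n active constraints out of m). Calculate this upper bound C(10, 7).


Each vertex corresponds to some choice of n active constraints out of m, so the number of vertices is at most C(m, n) = m! / (n!(m-n)!).
m = 10, n = 7
Numerator: 10 * 9 * 8 * 7 * 6 * 5 * 4
Denominator: 7! = 5040
C(10, 7) = 120


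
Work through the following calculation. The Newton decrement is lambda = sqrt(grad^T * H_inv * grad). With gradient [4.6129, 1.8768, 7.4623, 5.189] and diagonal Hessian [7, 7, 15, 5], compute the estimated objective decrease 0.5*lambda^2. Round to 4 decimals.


Step 1: H is diagonal, so H^(-1) * g = [0.659, 0.2681, 0.4975, 1.0378].
Step 2: g^T H^(-1) g = sum_i g_i^2 / H_ii
  = (4.6129)^2/7 + (1.8768)^2/7 + (7.4623)^2/15 + (5.189)^2/5
  = 3.0398 + 0.5032 + 3.7124 + 5.3851 = 12.6406
Step 3: Objective decrease = 0.5 * g^T H^(-1) g = 6.3203


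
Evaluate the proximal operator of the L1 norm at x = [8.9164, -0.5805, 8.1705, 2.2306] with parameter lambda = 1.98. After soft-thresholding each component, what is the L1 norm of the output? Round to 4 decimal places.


Soft-thresholding with lambda = 1.98:
prox(8.9164) = sign(8.9164)*max(|8.9164| - 1.98, 0) = 6.9364
prox(-0.5805) = sign(-0.5805)*max(|-0.5805| - 1.98, 0) = 0.0
prox(8.1705) = sign(8.1705)*max(|8.1705| - 1.98, 0) = 6.1905
prox(2.2306) = sign(2.2306)*max(|2.2306| - 1.98, 0) = 0.2506
prox(x) = [6.9364, 0.0, 6.1905, 0.2506]
||prox(x)||_1 = 6.9364 + 0.0 + 6.1905 + 0.2506 = 13.3775


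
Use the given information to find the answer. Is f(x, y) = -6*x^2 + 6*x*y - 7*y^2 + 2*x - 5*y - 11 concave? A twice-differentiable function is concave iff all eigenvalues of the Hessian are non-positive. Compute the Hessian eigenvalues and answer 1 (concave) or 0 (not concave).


The Hessian of f(x,y) = -6*x^2 + 6*x*y - 7*y^2 + 2*x - 5*y - 11 is:
H = [[-12, 6], [6, -14]]
Trace = -12 - 14 = -26
Determinant = -12*-14 - (6)^2 = 132
Discriminant = (-26)^2 - 4*132 = 148.0
Eigenvalues: lambda_1 = -19.0828, lambda_2 = -6.9172
The function is concave.

1


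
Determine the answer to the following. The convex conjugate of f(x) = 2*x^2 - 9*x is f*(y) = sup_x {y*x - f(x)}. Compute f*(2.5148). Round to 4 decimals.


f*(y) = sup_x {y*x - a*x^2 - b*x} = sup_x {(y-b)*x - a*x^2}
FOC: (y - b) - 2a*x = 0 => x* = (y - b)/(2a)
x* = (2.5148 + 9)/(2*2) = 2.8787
f*(2.5148) = (y-b)^2/(4a) = (2.5148 + 9)^2/(4*2)
= 132.5906/8 = 16.5738


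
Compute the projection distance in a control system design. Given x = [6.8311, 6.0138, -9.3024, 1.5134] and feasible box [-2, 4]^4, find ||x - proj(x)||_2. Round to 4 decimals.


Project each component onto [-2, 4].
clip(6.8311) = 4.0, clip(6.0138) = 4.0, clip(-9.3024) = -2.0, clip(1.5134) = 1.5134
Projection = [4.0, 4.0, -2.0, 1.5134]
Squared diffs: [8.0151, 4.0554, 53.325, 0.0]
Distance = sqrt(65.3955) = 8.0868


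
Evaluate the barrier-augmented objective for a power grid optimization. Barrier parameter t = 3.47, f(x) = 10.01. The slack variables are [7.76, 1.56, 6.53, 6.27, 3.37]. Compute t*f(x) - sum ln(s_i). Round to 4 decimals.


Step 1: Compute log-barrier.
ln values: [2.049, 0.4447, 1.8764, 1.8358, 1.2149]
phi = -(2.049 + 0.4447 + 1.8764 + 1.8358 + 1.2149) = -7.4208
Step 2: Compute augmented objective.
t*f(x) = 3.47*10.01 = 34.7347
Total = 34.7347 - 7.4208 = 27.3139


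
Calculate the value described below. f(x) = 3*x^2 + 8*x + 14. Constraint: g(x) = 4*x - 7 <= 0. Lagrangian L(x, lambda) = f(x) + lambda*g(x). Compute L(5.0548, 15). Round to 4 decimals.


Step 1: Evaluate f(x).
f(5.0548) = 3*5.0548^2 + 8*5.0548 + 14 = 131.0914
Step 2: Evaluate g(x).
g(5.0548) = 4*5.0548 - 7 = 13.2192
Step 3: Compute Lagrangian.
L = 131.0914 + 15*13.2192 = 329.3794


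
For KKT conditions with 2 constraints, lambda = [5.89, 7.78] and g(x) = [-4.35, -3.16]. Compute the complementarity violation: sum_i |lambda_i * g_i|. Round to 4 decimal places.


KKT complementary slackness check:
lambda_1 * g_1 = 5.89 * -4.35 = -25.6215
lambda_2 * g_2 = 7.78 * -3.16 = -24.5848
Total violation = 25.6215 + 24.5848 = 50.2063


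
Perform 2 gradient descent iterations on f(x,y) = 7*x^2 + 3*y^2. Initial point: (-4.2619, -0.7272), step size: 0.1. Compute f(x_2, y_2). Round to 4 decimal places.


Gradient descent on f(x,y) = 7*x^2 + 3*y^2.
Starting point: (-4.2619, -0.7272), alpha = 0.1
Step 1: grad_x = 2*7*-4.2619 = -59.6666, grad_y = 2*3*-0.7272 = -4.3632
  x_1 = -4.2619 - 0.1*-59.6666 = 1.7048
  y_1 = -0.7272 - 0.1*-4.3632 = -0.2909
Step 2: grad_x = 2*7*1.7048 = 23.8666, grad_y = 2*3*-0.2909 = -1.7453
  x_2 = 1.7048 - 0.1*23.8666 = -0.6819
  y_2 = -0.2909 - 0.1*-1.7453 = -0.1164
f(-0.6819, -0.1164) = 7*(-0.6819)^2 + 3*(-0.1164)^2 = 3.2956


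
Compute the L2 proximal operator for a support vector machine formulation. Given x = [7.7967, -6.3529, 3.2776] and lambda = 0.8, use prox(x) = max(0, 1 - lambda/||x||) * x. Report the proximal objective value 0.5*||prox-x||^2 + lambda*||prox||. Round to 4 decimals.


Step 1: Compute ||x||.
||x|| = 10.5778
Step 2: Compute scaling factor.
scale = max(0, 1 - 0.8/10.5778) = 0.9244
Step 3: prox(x) = [7.207, -5.8724, 3.0297]
||prox(x)|| = 9.7778
Step 4: Proximal objective.
0.5*||prox-x||^2 = 0.32
lambda*||prox|| = 7.8222
Total = 8.1423


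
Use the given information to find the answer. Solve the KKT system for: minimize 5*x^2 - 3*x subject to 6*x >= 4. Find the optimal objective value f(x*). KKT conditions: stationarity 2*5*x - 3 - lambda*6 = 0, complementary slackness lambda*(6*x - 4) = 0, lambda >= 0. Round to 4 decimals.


Step 1: Try lambda = 0 (constraint inactive).
x_unc = 3/(2*5) = 0.3
Check: 6*0.3 = 1.8 < 4 -- violated!
Step 2: Constraint must be active: 6*x = 4
x* = 4/6 = 2/3 = 0.6667 (rounded; the exact value 2/3 is used below)
lambda = (2*5*(2/3) - 3)/6 = 0.6111
Step 3: Compute optimal value.
f(x*) = 5*(2/3)^2 - 3*(2/3) = 0.2222


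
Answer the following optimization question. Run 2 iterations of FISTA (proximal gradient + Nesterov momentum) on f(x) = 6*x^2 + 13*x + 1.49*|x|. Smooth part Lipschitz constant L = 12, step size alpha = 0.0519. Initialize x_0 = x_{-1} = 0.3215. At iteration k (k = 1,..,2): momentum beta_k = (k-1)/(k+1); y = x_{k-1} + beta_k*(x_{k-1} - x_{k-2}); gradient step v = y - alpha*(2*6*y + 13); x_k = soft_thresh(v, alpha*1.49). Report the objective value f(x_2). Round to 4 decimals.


FISTA on f(x) = 6*x^2 + 13*x + 1.49*|x|
L = 12, alpha = 0.0519
Iteration 1: beta = 0.0, y = 0.3215 + 0.0*(0.3215 - 0.3215) = 0.3215
  grad(y) = 16.858, v = y - alpha*grad = -0.5534
  prox(v) = soft_thresh(-0.5534, 0.0773) = -0.4761
Iteration 2: beta = 0.3333, y = -0.4761 + 0.3333*(-0.4761 - 0.3215) = -0.742
  grad(y) = 4.0964, v = y - alpha*grad = -0.9546
  prox(v) = soft_thresh(-0.9546, 0.0773) = -0.8772
f(x_2) = 6*(-0.8772)^2 + 13*(-0.8772) + 1.49*|-0.8772| = -5.4797


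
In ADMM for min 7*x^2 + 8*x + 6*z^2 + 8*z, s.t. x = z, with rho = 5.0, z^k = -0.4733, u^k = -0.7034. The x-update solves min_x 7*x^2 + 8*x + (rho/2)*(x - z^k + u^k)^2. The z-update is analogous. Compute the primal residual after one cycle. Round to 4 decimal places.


ADMM iteration with rho = 5.0, z^k = -0.4733, u^k = -0.7034
Step 1: x-update.
Minimize 7*x^2 + 8*x + (5.0/2)*(x + 0.4733 - 0.7034)^2
FOC: (2*7 + 5.0)*x = -8 + 5.0*(-0.4733 + 0.7034)
x^{k+1} = -0.3605
Step 2: z-update.
Minimize 6*z^2 + 8*z + (5.0/2)*(-0.3605 - z - 0.7034)^2
FOC: (2*6 + 5.0)*z = -8 + 5.0*(-0.3605 - 0.7034)
z^{k+1} = -0.7835
Step 3: u-update.
u^{k+1} = -0.7034 - 0.3605 + 0.7835 = -0.2804
Step 4: Primal residual = |-0.3605 + 0.7835| = 0.423


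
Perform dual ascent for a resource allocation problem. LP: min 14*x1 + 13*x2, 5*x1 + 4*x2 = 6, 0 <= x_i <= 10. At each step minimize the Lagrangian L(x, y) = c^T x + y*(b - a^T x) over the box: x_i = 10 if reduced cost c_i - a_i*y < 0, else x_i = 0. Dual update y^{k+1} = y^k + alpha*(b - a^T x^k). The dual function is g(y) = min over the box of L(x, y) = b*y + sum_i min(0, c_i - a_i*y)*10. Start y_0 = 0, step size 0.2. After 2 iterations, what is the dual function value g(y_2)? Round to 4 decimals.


Dual ascent for LP: min 14*x1 + 13*x2, 5*x1 + 4*x2 = 6, 0 <= x_i <= 10
Step 1: y^k = 0.0, reduced costs: (14.0, 13.0)
  x^k = (0.0, 0.0), subgradient = b - a^T x = 6.0
  y^{k+1} = 0.0 + 0.2*6.0 = 1.2
Step 2: y^k = 1.2, reduced costs: (8.0, 8.2)
  x^k = (0.0, 0.0), subgradient = b - a^T x = 6.0
  y^{k+1} = 1.2 + 0.2*6.0 = 2.4
Dual objective at y_2 = 2.4: reduced costs (2.0, 3.4), box minimizer x = (0.0, 0.0)
g(y_2) = b*y + (c1 - a1*y)*x1 + (c2 - a2*y)*x2 = 6*2.4 + 2.0*0.0 + 3.4*0.0 = 14.4 + 0.0 + 0.0 = 14.4


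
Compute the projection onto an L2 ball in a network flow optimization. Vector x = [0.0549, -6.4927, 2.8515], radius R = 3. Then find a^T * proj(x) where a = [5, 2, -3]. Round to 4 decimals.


Step 1: Compute ||x|| (intermediates to 6 decimals).
||x|| = sqrt(0.0549^2 + (-6.4927)^2 + 2.8515^2) = 7.091489
Step 2: Project.
Since ||x|| > R, scale = R/||x|| = 3/7.091489 = 0.423042, proj(x) = scale * x
proj(x) = [0.023225, -2.746685, 1.206304]
Step 3: Dot product.
a^T * proj(x) = 5*0.023225 + 2*(-2.746685) - 3*1.206304 = -8.9962


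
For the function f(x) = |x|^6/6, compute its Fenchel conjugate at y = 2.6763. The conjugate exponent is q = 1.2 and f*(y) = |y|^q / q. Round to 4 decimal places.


The conjugate exponent q satisfies 1/p + 1/q = 1.
p = 6, so q = 6/(6 - 1) = 1.2
|y|^q = 2.6763^1.2 = 3.2587
f*(2.6763) = 3.2587 / 1.2 = 2.7156


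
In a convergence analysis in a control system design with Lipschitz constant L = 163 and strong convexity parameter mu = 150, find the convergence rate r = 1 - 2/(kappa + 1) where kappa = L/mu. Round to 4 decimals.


Step 1: Compute the condition number.
kappa = L/mu = 163/150 = 1.0867
Step 2: Compute the convergence rate.
r = 1 - 2/(kappa + 1) = 1 - 2*mu/(L + mu) = (L - mu)/(L + mu) = 13/313 = 0.0415


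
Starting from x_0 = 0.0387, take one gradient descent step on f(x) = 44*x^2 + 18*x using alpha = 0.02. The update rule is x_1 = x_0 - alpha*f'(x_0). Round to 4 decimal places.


We compute the gradient at x_0 and apply the update.
f'(x) = 88*x + 18
f'(0.0387) = 88*0.0387 + 18 = 21.4056
x_1 = 0.0387 - 0.02*21.4056 = -0.3894


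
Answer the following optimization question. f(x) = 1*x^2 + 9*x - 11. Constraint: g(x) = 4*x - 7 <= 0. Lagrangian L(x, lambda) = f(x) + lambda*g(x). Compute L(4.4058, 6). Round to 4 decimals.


Step 1: Evaluate f(x).
f(4.4058) = 1*4.4058^2 + 9*4.4058 - 11 = 48.0633
Step 2: Evaluate g(x).
g(4.4058) = 4*4.4058 - 7 = 10.6232
Step 3: Compute Lagrangian.
L = 48.0633 + 6*10.6232 = 111.8025


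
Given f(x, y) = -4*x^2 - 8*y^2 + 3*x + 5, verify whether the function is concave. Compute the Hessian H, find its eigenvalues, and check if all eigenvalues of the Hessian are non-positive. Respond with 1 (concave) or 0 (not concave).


The Hessian of f(x,y) = -4*x^2 - 8*y^2 + 3*x + 5 is:
H = [[-8, 0], [0, -16]]
Trace = -8 - 16 = -24
Determinant = -8*-16 - (0)^2 = 128
Discriminant = (-24)^2 - 4*128 = 64.0
Eigenvalues: lambda_1 = -16.0, lambda_2 = -8.0
The function is concave.

1


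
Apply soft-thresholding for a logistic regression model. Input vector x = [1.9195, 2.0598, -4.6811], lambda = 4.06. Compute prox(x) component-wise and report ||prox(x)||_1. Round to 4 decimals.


Soft-thresholding with lambda = 4.06:
prox(1.9195) = sign(1.9195)*max(|1.9195| - 4.06, 0) = 0.0
prox(2.0598) = sign(2.0598)*max(|2.0598| - 4.06, 0) = 0.0
prox(-4.6811) = sign(-4.6811)*max(|-4.6811| - 4.06, 0) = -0.6211
prox(x) = [0.0, 0.0, -0.6211]
||prox(x)||_1 = 0.0 + 0.0 + 0.6211 = 0.6211


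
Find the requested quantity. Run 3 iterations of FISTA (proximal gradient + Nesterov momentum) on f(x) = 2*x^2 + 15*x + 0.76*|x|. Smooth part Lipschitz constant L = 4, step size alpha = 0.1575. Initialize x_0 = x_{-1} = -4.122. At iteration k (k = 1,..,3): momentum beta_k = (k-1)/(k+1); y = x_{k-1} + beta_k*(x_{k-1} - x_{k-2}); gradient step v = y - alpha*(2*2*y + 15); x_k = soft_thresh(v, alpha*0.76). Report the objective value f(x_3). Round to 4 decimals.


FISTA on f(x) = 2*x^2 + 15*x + 0.76*|x|
L = 4, alpha = 0.1575
Iteration 1: beta = 0.0, y = -4.122 + 0.0*(-4.122 + 4.122) = -4.122
  grad(y) = -1.488, v = y - alpha*grad = -3.8876
  prox(v) = soft_thresh(-3.8876, 0.1197) = -3.7679
Iteration 2: beta = 0.3333, y = -3.7679 + 0.3333*(-3.7679 + 4.122) = -3.6499
  grad(y) = 0.4003, v = y - alpha*grad = -3.713
  prox(v) = soft_thresh(-3.713, 0.1197) = -3.5933
Iteration 3: beta = 0.5, y = -3.5933 + 0.5*(-3.5933 + 3.7679) = -3.5059
  grad(y) = 0.9763, v = y - alpha*grad = -3.6597
  prox(v) = soft_thresh(-3.6597, 0.1197) = -3.54
f(x_3) = 2*(-3.54)^2 + 15*(-3.54) + 0.76*|-3.54| = -25.3464


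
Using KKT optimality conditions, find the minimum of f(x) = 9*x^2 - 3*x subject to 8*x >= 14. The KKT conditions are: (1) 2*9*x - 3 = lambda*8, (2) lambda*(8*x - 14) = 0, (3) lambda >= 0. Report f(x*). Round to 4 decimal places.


Step 1: Try lambda = 0 (constraint inactive).
x_unc = 3/(2*9) = 0.1667
Check: 8*0.1667 = 1.3336 < 14 -- violated!
Step 2: Constraint must be active: 8*x = 14
x* = 14/8 = 1.75
lambda = (2*9*1.75 - 3)/8 = 3.5625
Step 3: Compute optimal value.
f(x*) = 9*1.75^2 - 3*1.75 = 22.3125


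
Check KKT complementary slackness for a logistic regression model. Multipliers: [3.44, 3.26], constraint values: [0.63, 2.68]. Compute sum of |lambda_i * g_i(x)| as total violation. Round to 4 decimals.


KKT complementary slackness check:
lambda_1 * g_1 = 3.44 * 0.63 = 2.1672
lambda_2 * g_2 = 3.26 * 2.68 = 8.7368
Total violation = 2.1672 + 8.7368 = 10.904


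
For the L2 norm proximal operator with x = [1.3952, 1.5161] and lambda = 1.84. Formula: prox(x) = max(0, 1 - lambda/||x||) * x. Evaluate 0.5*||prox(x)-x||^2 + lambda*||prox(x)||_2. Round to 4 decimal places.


Step 1: Compute ||x||.
||x|| = 2.0604
Step 2: Compute scaling factor.
scale = max(0, 1 - 1.84/2.0604) = 0.107
Step 3: prox(x) = [0.1492, 0.1622]
||prox(x)|| = 0.2204
Step 4: Proximal objective.
0.5*||prox-x||^2 = 1.6928
lambda*||prox|| = 0.4055
Total = 2.0983


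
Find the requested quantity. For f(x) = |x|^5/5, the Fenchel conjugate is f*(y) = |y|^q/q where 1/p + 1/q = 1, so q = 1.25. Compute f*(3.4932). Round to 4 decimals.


The conjugate exponent q satisfies 1/p + 1/q = 1.
p = 5, so q = 5/(5 - 1) = 1.25
|y|^q = 3.4932^1.25 = 4.7756
f*(3.4932) = 4.7756 / 1.25 = 3.8205


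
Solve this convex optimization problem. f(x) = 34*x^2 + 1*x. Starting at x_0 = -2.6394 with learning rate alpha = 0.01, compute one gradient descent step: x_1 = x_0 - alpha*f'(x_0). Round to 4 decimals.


We compute the gradient at x_0 and apply the update.
f'(x) = 68*x + 1
f'(-2.6394) = 68*-2.6394 + 1 = -178.4792
x_1 = -2.6394 - 0.01*-178.4792 = -0.8546


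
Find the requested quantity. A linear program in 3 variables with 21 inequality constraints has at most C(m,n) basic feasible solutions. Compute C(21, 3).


Each vertex corresponds to some choice of n active constraints out of m, so the number of vertices is at most C(m, n) = m! / (n!(m-n)!).
m = 21, n = 3
Numerator: 21 * 20 * 19
Denominator: 3! = 6
C(21, 3) = 1330


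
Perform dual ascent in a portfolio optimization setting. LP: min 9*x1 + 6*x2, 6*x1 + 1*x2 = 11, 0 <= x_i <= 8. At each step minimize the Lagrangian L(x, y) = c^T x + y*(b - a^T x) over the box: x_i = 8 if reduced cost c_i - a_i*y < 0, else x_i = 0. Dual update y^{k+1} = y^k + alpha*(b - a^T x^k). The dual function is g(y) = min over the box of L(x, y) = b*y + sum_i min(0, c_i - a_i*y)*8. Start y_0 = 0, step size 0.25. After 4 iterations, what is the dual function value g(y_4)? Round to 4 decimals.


Dual ascent for LP: min 9*x1 + 6*x2, 6*x1 + 1*x2 = 11, 0 <= x_i <= 8
Step 1: y^k = 0.0, reduced costs: (9.0, 6.0)
  x^k = (0.0, 0.0), subgradient = b - a^T x = 11.0
  y^{k+1} = 0.0 + 0.25*11.0 = 2.75
Step 2: y^k = 2.75, reduced costs: (-7.5, 3.25)
  x^k = (8.0, 0.0), subgradient = b - a^T x = -37.0
  y^{k+1} = 2.75 + 0.25*-37.0 = -6.5
Step 3: y^k = -6.5, reduced costs: (48.0, 12.5)
  x^k = (0.0, 0.0), subgradient = b - a^T x = 11.0
  y^{k+1} = -6.5 + 0.25*11.0 = -3.75
Step 4: y^k = -3.75, reduced costs: (31.5, 9.75)
  x^k = (0.0, 0.0), subgradient = b - a^T x = 11.0
  y^{k+1} = -3.75 + 0.25*11.0 = -1.0
Dual objective at y_4 = -1.0: reduced costs (15.0, 7.0), box minimizer x = (0.0, 0.0)
g(y_4) = b*y + (c1 - a1*y)*x1 + (c2 - a2*y)*x2 = 11*(-1.0) + 15.0*0.0 + 7.0*0.0 = -11.0 + 0.0 + 0.0 = -11.0


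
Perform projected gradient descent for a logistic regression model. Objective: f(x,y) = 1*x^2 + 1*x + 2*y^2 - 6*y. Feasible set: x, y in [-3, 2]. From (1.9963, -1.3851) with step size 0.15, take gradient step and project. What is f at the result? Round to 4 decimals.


Step 1: Compute gradient at (1.9963, -1.3851).
grad_x = 2*1*1.9963 + 1 = 4.9926
grad_y = 2*2*-1.3851 - 6 = -11.5404
Step 2: Gradient step.
x_raw = 1.9963 - 0.15*4.9926 = 1.2474
y_raw = -1.3851 - 0.15*-11.5404 = 0.346
Step 3: Project onto [-3, 2].
x_proj = clip(1.2474) = 1.2474
y_proj = clip(0.346) = 0.346
Step 4: Evaluate f.
f(1.2474, 0.346) = 0.9671


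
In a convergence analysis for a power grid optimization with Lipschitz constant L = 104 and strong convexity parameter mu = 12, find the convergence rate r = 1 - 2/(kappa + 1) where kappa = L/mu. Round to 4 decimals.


Step 1: Compute the condition number.
kappa = L/mu = 104/12 = 8.6667
Step 2: Compute the convergence rate.
r = 1 - 2/(kappa + 1) = 1 - 2*mu/(L + mu) = (L - mu)/(L + mu) = 92/116 = 0.7931


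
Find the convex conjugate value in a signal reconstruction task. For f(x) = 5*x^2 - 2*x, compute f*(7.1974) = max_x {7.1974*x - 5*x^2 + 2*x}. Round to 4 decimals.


f*(y) = sup_x {y*x - a*x^2 - b*x} = sup_x {(y-b)*x - a*x^2}
FOC: (y - b) - 2a*x = 0 => x* = (y - b)/(2a)
x* = (7.1974 + 2)/(2*5) = 0.9197
f*(7.1974) = (y-b)^2/(4a) = (7.1974 + 2)^2/(4*5)
= 84.5922/20 = 4.2296


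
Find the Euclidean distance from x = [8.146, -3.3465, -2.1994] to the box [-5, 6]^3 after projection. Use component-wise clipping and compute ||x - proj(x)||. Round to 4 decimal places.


Project each component onto [-5, 6].
clip(8.146) = 6.0, clip(-3.3465) = -3.3465, clip(-2.1994) = -2.1994
Projection = [6.0, -3.3465, -2.1994]
Squared diffs: [4.6053, 0.0, 0.0]
Distance = sqrt(4.6053) = 2.146


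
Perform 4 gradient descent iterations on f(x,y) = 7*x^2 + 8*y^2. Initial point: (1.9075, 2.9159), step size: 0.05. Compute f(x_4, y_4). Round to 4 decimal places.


Gradient descent on f(x,y) = 7*x^2 + 8*y^2.
Starting point: (1.9075, 2.9159), alpha = 0.05
Step 1: grad_x = 2*7*1.9075 = 26.705, grad_y = 2*8*2.9159 = 46.6544
  x_1 = 1.9075 - 0.05*26.705 = 0.5723
  y_1 = 2.9159 - 0.05*46.6544 = 0.5832
Step 2: grad_x = 2*7*0.5723 = 8.0115, grad_y = 2*8*0.5832 = 9.3309
  x_2 = 0.5723 - 0.05*8.0115 = 0.1717
  y_2 = 0.5832 - 0.05*9.3309 = 0.1166
Step 3: grad_x = 2*7*0.1717 = 2.4035, grad_y = 2*8*0.1166 = 1.8662
  x_3 = 0.1717 - 0.05*2.4035 = 0.0515
  y_3 = 0.1166 - 0.05*1.8662 = 0.0233
Step 4: grad_x = 2*7*0.0515 = 0.721, grad_y = 2*8*0.0233 = 0.3732
  x_4 = 0.0515 - 0.05*0.721 = 0.0155
  y_4 = 0.0233 - 0.05*0.3732 = 0.0047
f(0.0155, 0.0047) = 7*0.0155^2 + 8*0.0047^2 = 0.0018


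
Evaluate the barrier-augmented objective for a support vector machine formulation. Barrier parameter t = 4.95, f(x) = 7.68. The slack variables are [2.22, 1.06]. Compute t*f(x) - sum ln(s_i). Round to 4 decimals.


Step 1: Compute log-barrier.
ln values: [0.7975, 0.0583]
phi = -(0.7975 + 0.0583) = -0.8558
Step 2: Compute augmented objective.
t*f(x) = 4.95*7.68 = 38.016
Total = 38.016 - 0.8558 = 37.1602


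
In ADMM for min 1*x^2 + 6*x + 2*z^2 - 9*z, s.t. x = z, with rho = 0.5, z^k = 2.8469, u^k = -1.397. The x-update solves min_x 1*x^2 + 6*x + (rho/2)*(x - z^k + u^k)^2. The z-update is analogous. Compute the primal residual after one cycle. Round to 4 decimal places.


ADMM iteration with rho = 0.5, z^k = 2.8469, u^k = -1.397
Step 1: x-update.
Minimize 1*x^2 + 6*x + (0.5/2)*(x - 2.8469 - 1.397)^2
FOC: (2*1 + 0.5)*x = -6 + 0.5*(2.8469 + 1.397)
x^{k+1} = -1.5512
Step 2: z-update.
Minimize 2*z^2 - 9*z + (0.5/2)*(-1.5512 - z - 1.397)^2
FOC: (2*2 + 0.5)*z = 9 + 0.5*(-1.5512 - 1.397)
z^{k+1} = 1.6724
Step 3: u-update.
u^{k+1} = -1.397 - 1.5512 - 1.6724 = -4.6206
Step 4: Primal residual = |-1.5512 - 1.6724| = 3.2236


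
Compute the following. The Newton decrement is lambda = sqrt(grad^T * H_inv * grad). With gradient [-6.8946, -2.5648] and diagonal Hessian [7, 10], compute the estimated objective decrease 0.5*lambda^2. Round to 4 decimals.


Step 1: H is diagonal, so H^(-1) * g = [-0.9849, -0.2565].
Step 2: g^T H^(-1) g = sum_i g_i^2 / H_ii
  = (-6.8946)^2/7 + (-2.5648)^2/10
  = 6.7908 + 0.6578 = 7.4486
Step 3: Objective decrease = 0.5 * g^T H^(-1) g = 3.7243


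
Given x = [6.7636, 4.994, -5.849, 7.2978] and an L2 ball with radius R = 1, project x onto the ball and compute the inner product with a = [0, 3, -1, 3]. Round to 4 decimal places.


Step 1: Compute ||x|| (intermediates to 6 decimals).
||x|| = sqrt(6.7636^2 + 4.994^2 + (-5.849)^2 + 7.2978^2) = 12.575969
Step 2: Project.
Since ||x|| > R, scale = R/||x|| = 1/12.575969 = 0.079517, proj(x) = scale * x
proj(x) = [0.537821, 0.397108, -0.465095, 0.580299]
Step 3: Dot product.
a^T * proj(x) = 0*0.537821 + 3*0.397108 - 1*(-0.465095) + 3*0.580299 = 3.3973


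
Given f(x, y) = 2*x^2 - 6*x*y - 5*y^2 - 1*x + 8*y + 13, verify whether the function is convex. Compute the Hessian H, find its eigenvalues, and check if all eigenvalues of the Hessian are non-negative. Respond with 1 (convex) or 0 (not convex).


The Hessian of f(x,y) = 2*x^2 - 6*x*y - 5*y^2 - 1*x + 8*y + 13 is:
H = [[4, -6], [-6, -10]]
Trace = 4 - 10 = -6
Determinant = 4*-10 - (-6)^2 = -76
Discriminant = (-6)^2 - 4*-76 = 340.0
Eigenvalues: lambda_1 = -12.2195, lambda_2 = 6.2195
The function is not convex.

0


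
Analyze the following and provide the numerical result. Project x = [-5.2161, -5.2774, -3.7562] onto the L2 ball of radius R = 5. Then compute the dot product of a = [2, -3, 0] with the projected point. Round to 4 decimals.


Step 1: Compute ||x|| (intermediates to 6 decimals).
||x|| = sqrt((-5.2161)^2 + (-5.2774)^2 + (-3.7562)^2) = 8.316711
Step 2: Project.
Since ||x|| > R, scale = R/||x|| = 5/8.316711 = 0.601199, proj(x) = scale * x
proj(x) = [-3.135914, -3.172768, -2.258224]
Step 3: Dot product.
a^T * proj(x) = 2*(-3.135914) - 3*(-3.172768) + 0*(-2.258224) = 3.2465


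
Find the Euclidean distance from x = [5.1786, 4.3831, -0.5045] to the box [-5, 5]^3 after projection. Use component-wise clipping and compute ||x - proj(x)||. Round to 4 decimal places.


Project each component onto [-5, 5].
clip(5.1786) = 5.0, clip(4.3831) = 4.3831, clip(-0.5045) = -0.5045
Projection = [5.0, 4.3831, -0.5045]
Squared diffs: [0.0319, 0.0, 0.0]
Distance = sqrt(0.0319) = 0.1786
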